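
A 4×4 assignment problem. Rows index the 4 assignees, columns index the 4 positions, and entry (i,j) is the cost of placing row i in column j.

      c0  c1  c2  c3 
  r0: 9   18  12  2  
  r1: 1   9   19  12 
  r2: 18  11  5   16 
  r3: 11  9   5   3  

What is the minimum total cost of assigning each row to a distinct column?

Minimum assignment cost: 17

optimal assignment: row0→col3 (cost 2), row1→col0 (cost 1), row2→col2 (cost 5), row3→col1 (cost 9)
total = 2 + 1 + 5 + 9 = 17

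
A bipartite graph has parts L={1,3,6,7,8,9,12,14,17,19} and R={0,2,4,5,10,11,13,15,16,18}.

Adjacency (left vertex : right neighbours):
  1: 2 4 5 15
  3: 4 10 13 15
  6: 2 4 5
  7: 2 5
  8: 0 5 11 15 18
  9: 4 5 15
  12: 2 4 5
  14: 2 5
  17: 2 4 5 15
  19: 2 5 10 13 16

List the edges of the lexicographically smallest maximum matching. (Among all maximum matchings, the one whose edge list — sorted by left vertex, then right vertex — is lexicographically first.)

Lex-smallest maximum matching: {(1,2), (3,10), (6,4), (7,5), (8,0), (9,15), (19,13)}

|M| = 7 (so the lex-smallest maximum matching has 7 edges)
process left vertices in ascending order; for each, take the smallest-labelled available neighbour that still permits 7 edges overall, or leave it unmatched if none does
lex-smallest matching: {1-2, 3-10, 6-4, 7-5, 8-0, 9-15, 19-13}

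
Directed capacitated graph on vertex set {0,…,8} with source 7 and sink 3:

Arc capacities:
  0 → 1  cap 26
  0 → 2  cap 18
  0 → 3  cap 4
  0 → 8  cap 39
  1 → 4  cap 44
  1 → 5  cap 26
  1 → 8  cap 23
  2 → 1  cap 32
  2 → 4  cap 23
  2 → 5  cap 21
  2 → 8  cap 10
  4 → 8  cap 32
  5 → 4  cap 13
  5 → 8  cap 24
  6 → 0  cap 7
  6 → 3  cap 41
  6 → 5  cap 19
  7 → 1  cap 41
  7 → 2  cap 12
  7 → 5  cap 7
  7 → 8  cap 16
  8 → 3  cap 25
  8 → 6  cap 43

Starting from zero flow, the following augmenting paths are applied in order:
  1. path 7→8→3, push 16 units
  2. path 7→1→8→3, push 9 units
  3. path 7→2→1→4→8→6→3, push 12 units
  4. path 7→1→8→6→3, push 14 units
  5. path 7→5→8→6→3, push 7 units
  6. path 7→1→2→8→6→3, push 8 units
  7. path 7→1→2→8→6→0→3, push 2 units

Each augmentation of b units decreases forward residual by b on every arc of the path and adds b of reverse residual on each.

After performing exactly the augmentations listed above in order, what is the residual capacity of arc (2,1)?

after path 1 (7→8→3, push 16): res(2,1)=32
after path 2 (7→1→8→3, push 9): res(2,1)=32
after path 3 (7→2→1→4→8→6→3, push 12): res(2,1)=20
after path 4 (7→1→8→6→3, push 14): res(2,1)=20
after path 5 (7→5→8→6→3, push 7): res(2,1)=20
after path 6 (7→1→2→8→6→3, push 8): res(2,1)=28
after path 7 (7→1→2→8→6→0→3, push 2): res(2,1)=30

Residual capacity of (2,1): 30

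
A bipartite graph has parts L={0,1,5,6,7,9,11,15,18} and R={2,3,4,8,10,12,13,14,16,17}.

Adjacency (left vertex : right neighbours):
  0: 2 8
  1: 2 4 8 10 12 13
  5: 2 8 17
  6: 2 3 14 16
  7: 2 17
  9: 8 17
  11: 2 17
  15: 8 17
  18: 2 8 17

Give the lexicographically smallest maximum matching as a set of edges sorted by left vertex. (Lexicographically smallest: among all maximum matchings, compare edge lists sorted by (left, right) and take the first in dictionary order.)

Lex-smallest maximum matching: {(0,2), (1,4), (5,8), (6,3), (7,17)}

|M| = 5 (so the lex-smallest maximum matching has 5 edges)
process left vertices in ascending order; for each, take the smallest-labelled available neighbour that still permits 5 edges overall, or leave it unmatched if none does
lex-smallest matching: {0-2, 1-4, 5-8, 6-3, 7-17}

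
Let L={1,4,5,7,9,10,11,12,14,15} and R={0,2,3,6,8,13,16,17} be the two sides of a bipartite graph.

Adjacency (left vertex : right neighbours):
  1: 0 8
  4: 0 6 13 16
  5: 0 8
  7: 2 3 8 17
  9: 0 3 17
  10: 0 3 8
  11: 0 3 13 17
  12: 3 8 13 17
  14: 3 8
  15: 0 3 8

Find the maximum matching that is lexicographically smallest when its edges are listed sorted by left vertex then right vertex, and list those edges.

Lex-smallest maximum matching: {(1,0), (4,6), (5,8), (7,2), (9,3), (11,13), (12,17)}

|M| = 7 (so the lex-smallest maximum matching has 7 edges)
process left vertices in ascending order; for each, take the smallest-labelled available neighbour that still permits 7 edges overall, or leave it unmatched if none does
lex-smallest matching: {1-0, 4-6, 5-8, 7-2, 9-3, 11-13, 12-17}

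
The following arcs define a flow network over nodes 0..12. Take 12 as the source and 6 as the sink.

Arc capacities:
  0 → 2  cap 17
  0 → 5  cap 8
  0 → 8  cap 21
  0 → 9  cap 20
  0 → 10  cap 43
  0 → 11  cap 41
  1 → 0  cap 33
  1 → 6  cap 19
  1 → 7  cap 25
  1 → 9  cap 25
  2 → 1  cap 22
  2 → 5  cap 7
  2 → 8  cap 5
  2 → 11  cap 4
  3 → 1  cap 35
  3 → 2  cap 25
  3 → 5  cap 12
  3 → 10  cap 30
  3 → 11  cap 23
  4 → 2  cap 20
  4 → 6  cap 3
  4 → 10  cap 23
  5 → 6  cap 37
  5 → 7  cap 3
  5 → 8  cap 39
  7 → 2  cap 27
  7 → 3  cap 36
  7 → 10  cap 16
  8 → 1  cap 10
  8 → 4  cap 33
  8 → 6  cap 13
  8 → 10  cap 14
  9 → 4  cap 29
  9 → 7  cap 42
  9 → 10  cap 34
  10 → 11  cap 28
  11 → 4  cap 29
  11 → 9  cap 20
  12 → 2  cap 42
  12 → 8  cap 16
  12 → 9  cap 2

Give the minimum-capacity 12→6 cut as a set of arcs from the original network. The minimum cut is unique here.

augment #1: 12→8→6 push 13
augment #2: 12→2→1→6 push 19
augment #3: 12→2→5→6 push 7
augment #4: 12→8→4→6 push 3
augment #5: 12→2→1→0→5→6 push 3
augment #6: 12→9→7→3→5→6 push 2
augment #7: 12→2→8→1→0→5→6 push 5
augment #8: 12→2→11→9→7→3→5→6 push 4
max flow = 56; residual-reachable set from 12 gives S-side
cut edges (S→T): {(2,1), (2,5), (2,8), (2,11), (12,8), (12,9)} total cap 56

Min-cut arcs: {(2,1), (2,5), (2,8), (2,11), (12,8), (12,9)} (total capacity 56)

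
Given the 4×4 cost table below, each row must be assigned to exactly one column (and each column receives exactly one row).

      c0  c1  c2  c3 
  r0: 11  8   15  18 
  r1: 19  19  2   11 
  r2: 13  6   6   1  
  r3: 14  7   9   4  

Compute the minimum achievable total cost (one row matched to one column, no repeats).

Minimum assignment cost: 21

optimal assignment: row0→col0 (cost 11), row1→col2 (cost 2), row2→col3 (cost 1), row3→col1 (cost 7)
total = 11 + 2 + 1 + 7 = 21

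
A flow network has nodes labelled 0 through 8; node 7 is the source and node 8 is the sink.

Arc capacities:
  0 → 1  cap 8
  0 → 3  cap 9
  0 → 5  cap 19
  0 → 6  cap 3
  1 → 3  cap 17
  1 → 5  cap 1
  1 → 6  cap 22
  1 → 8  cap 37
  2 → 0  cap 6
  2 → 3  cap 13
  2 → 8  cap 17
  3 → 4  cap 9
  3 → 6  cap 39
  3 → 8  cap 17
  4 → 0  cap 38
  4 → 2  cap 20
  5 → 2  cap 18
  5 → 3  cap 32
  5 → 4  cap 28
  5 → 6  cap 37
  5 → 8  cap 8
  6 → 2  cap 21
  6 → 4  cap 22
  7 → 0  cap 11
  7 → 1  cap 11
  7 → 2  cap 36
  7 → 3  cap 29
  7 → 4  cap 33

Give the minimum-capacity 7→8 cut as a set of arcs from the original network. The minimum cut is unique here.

Min-cut arcs: {(0,1), (2,8), (3,8), (5,8), (7,1)} (total capacity 61)

augment #1: 7→1→8 push 11
augment #2: 7→2→8 push 17
augment #3: 7→3→8 push 17
augment #4: 7→0→1→8 push 8
augment #5: 7→0→5→8 push 3
augment #6: 7→2→0→5→8 push 5
max flow = 61; residual-reachable set from 7 gives S-side
cut edges (S→T): {(0,1), (2,8), (3,8), (5,8), (7,1)} total cap 61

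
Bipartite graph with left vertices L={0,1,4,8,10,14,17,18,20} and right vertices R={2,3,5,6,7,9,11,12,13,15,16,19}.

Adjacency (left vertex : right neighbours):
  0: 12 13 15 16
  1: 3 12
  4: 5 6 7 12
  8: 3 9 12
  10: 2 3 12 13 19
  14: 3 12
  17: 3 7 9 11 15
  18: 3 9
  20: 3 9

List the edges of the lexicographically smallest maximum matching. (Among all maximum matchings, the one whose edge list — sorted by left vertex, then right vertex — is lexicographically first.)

|M| = 7 (so the lex-smallest maximum matching has 7 edges)
process left vertices in ascending order; for each, take the smallest-labelled available neighbour that still permits 7 edges overall, or leave it unmatched if none does
lex-smallest matching: {0-13, 1-3, 4-5, 8-9, 10-2, 14-12, 17-7}

Lex-smallest maximum matching: {(0,13), (1,3), (4,5), (8,9), (10,2), (14,12), (17,7)}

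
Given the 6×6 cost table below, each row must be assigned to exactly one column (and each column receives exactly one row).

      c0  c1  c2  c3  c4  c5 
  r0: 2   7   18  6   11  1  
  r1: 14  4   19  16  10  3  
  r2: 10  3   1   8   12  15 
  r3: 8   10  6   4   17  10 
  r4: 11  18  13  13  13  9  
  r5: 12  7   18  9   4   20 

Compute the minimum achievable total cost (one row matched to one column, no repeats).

optimal assignment: row0→col0 (cost 2), row1→col1 (cost 4), row2→col2 (cost 1), row3→col3 (cost 4), row4→col5 (cost 9), row5→col4 (cost 4)
total = 2 + 4 + 1 + 4 + 9 + 4 = 24

Minimum assignment cost: 24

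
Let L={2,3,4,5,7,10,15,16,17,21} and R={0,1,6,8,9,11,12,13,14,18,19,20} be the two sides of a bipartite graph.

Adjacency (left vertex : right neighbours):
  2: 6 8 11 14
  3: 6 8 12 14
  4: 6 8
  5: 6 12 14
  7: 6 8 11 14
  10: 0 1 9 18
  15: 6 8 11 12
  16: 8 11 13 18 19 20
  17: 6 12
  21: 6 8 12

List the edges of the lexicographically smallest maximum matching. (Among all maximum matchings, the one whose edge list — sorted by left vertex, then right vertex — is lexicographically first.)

Lex-smallest maximum matching: {(2,6), (3,8), (5,12), (7,14), (10,0), (15,11), (16,13)}

|M| = 7 (so the lex-smallest maximum matching has 7 edges)
process left vertices in ascending order; for each, take the smallest-labelled available neighbour that still permits 7 edges overall, or leave it unmatched if none does
lex-smallest matching: {2-6, 3-8, 5-12, 7-14, 10-0, 15-11, 16-13}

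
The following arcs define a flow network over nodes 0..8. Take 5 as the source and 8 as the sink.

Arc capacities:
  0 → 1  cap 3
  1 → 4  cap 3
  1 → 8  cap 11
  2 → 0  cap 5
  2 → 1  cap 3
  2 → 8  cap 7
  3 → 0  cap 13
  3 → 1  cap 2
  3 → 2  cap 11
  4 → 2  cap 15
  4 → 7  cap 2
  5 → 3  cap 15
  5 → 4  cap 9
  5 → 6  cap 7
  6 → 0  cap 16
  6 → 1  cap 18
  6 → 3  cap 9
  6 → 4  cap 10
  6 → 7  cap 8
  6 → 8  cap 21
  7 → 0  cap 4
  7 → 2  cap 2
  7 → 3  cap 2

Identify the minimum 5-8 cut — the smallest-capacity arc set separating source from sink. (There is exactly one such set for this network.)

augment #1: 5→6→8 push 7
augment #2: 5→3→1→8 push 2
augment #3: 5→3→2→8 push 7
augment #4: 5→3→0→1→8 push 3
augment #5: 5→3→2→1→8 push 3
max flow = 22; residual-reachable set from 5 gives S-side
cut edges (S→T): {(0,1), (2,1), (2,8), (3,1), (5,6)} total cap 22

Min-cut arcs: {(0,1), (2,1), (2,8), (3,1), (5,6)} (total capacity 22)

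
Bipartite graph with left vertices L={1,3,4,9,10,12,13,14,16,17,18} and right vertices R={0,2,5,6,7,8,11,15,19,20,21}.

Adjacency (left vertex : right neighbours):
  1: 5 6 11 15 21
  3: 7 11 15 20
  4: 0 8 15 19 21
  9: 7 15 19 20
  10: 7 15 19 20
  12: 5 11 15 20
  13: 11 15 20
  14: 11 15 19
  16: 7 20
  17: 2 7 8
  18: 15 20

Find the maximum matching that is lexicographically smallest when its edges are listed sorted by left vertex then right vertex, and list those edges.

|M| = 9 (so the lex-smallest maximum matching has 9 edges)
process left vertices in ascending order; for each, take the smallest-labelled available neighbour that still permits 9 edges overall, or leave it unmatched if none does
lex-smallest matching: {1-6, 3-7, 4-0, 9-15, 10-19, 12-5, 13-11, 16-20, 17-2}

Lex-smallest maximum matching: {(1,6), (3,7), (4,0), (9,15), (10,19), (12,5), (13,11), (16,20), (17,2)}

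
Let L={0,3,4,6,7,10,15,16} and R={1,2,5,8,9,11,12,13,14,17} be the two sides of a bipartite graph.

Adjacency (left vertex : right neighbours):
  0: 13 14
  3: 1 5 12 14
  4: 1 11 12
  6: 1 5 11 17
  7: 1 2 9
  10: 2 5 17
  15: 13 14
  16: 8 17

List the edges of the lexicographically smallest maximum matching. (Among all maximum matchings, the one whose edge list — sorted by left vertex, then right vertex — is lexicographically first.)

Lex-smallest maximum matching: {(0,13), (3,1), (4,11), (6,5), (7,2), (10,17), (15,14), (16,8)}

|M| = 8 (so the lex-smallest maximum matching has 8 edges)
process left vertices in ascending order; for each, take the smallest-labelled available neighbour that still permits 8 edges overall, or leave it unmatched if none does
lex-smallest matching: {0-13, 3-1, 4-11, 6-5, 7-2, 10-17, 15-14, 16-8}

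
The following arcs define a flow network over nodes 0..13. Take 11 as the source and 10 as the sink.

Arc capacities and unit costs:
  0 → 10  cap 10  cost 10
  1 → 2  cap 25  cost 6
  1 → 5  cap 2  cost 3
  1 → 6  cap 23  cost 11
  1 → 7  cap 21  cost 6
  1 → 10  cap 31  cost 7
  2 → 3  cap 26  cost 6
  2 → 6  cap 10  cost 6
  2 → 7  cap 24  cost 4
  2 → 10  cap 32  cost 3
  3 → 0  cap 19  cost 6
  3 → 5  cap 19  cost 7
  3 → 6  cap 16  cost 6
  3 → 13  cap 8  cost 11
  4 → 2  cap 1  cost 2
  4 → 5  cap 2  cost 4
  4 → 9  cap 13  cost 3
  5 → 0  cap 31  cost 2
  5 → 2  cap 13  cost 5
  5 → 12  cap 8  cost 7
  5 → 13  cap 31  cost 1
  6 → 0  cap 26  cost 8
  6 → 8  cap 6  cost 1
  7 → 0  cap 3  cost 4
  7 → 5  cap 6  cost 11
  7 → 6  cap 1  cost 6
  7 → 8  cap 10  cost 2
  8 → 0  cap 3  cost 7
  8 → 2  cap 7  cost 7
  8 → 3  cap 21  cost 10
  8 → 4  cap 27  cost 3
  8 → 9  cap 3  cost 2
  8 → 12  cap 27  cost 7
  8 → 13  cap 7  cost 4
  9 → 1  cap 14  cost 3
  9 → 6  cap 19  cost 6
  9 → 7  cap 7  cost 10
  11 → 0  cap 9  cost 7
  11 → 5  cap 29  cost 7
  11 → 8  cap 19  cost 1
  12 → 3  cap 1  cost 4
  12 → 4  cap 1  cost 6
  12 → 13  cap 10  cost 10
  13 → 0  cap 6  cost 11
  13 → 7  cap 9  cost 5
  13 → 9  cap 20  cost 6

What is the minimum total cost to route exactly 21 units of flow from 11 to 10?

Minimum cost for 21 units: 275

shortest-cost path #1: 11→8→4→2→10 push 1 @ unit cost 9 (adds 9)
shortest-cost path #2: 11→8→2→10 push 7 @ unit cost 11 (adds 77)
shortest-cost path #3: 11→8→9→1→10 push 3 @ unit cost 13 (adds 39)
shortest-cost path #4: 11→5→2→10 push 10 @ unit cost 15 (adds 150)
total cost = 275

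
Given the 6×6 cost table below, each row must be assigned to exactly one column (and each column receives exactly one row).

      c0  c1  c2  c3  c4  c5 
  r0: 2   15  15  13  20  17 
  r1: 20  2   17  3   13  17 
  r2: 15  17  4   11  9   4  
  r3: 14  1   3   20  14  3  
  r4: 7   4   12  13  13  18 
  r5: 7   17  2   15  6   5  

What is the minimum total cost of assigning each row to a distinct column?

Minimum assignment cost: 22

one of 2 optimal assignments: row0→col0 (cost 2), row1→col3 (cost 3), row2→col2 (cost 4), row3→col5 (cost 3), row4→col1 (cost 4), row5→col4 (cost 6)
total = 2 + 3 + 4 + 3 + 4 + 6 = 22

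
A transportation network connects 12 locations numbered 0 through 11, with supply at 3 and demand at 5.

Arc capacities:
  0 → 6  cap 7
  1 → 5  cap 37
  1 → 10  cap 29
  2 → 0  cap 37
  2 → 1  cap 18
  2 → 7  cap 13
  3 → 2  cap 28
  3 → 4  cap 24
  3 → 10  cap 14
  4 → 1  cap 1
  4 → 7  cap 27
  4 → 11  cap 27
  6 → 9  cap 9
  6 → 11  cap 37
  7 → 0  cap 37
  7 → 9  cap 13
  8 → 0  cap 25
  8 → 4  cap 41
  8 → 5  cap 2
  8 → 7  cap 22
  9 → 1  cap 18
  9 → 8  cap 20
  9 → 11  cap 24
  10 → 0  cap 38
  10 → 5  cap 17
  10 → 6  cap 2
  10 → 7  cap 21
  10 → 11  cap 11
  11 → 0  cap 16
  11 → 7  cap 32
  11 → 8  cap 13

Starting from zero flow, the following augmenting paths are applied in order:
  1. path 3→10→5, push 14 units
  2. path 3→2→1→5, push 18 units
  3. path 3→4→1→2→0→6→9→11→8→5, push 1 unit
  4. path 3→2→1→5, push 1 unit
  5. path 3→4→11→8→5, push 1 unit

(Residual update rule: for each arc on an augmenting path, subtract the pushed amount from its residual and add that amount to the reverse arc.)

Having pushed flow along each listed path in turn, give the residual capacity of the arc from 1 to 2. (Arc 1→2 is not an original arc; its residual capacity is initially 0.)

after path 1 (3→10→5, push 14): res(1,2)=0
after path 2 (3→2→1→5, push 18): res(1,2)=18
after path 3 (3→4→1→2→0→6→9→11→8→5, push 1): res(1,2)=17
after path 4 (3→2→1→5, push 1): res(1,2)=18
after path 5 (3→4→11→8→5, push 1): res(1,2)=18

Residual capacity of (1,2): 18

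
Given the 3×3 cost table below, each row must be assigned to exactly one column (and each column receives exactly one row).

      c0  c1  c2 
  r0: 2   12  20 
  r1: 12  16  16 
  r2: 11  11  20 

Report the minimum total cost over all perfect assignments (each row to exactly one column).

optimal assignment: row0→col0 (cost 2), row1→col2 (cost 16), row2→col1 (cost 11)
total = 2 + 16 + 11 = 29

Minimum assignment cost: 29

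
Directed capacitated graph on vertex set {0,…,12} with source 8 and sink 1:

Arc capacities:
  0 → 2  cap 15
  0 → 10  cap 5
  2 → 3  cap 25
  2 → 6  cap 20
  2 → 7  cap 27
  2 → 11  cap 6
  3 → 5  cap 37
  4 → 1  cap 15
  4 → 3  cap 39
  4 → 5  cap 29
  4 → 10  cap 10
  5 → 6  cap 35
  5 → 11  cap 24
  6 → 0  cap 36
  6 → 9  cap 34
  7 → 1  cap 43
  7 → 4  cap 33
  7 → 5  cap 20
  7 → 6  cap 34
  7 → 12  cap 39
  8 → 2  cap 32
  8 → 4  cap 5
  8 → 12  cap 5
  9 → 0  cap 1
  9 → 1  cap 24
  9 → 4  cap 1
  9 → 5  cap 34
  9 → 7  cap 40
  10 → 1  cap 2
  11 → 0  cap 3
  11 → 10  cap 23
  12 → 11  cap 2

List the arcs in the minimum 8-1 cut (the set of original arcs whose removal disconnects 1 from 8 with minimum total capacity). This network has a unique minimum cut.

augment #1: 8→4→1 push 5
augment #2: 8→2→7→1 push 27
augment #3: 8→2→6→9→1 push 5
augment #4: 8→12→11→10→1 push 2
max flow = 39; residual-reachable set from 8 gives S-side
cut edges (S→T): {(8,2), (8,4), (12,11)} total cap 39

Min-cut arcs: {(8,2), (8,4), (12,11)} (total capacity 39)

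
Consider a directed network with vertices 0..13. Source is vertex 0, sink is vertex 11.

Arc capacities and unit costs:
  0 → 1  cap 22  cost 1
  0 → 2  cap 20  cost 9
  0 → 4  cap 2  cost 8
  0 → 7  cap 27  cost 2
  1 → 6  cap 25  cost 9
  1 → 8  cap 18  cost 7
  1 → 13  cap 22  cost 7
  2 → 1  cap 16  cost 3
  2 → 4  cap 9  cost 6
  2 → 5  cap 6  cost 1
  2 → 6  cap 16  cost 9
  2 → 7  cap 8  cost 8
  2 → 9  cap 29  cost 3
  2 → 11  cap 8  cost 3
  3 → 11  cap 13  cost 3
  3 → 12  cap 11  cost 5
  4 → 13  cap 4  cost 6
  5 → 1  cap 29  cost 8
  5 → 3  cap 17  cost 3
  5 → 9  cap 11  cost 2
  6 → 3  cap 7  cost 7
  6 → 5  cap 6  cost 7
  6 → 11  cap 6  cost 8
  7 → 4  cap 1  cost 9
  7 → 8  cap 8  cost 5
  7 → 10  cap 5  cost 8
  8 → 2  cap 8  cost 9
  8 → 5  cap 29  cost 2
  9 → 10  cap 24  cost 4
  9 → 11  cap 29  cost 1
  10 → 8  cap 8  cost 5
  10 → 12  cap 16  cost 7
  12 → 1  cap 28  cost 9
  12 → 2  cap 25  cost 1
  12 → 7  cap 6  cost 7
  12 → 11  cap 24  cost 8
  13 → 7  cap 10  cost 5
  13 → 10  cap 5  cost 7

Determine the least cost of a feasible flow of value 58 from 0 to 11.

Minimum cost for 58 units: 921

shortest-cost path #1: 0→2→11 push 8 @ unit cost 12 (adds 96)
shortest-cost path #2: 0→7→8→5→9→11 push 8 @ unit cost 12 (adds 96)
shortest-cost path #3: 0→2→9→11 push 12 @ unit cost 13 (adds 156)
shortest-cost path #4: 0→1→8→5→9→11 push 3 @ unit cost 13 (adds 39)
shortest-cost path #5: 0→1→8→5→3→11 push 13 @ unit cost 16 (adds 208)
shortest-cost path #6: 0→1→6→11 push 6 @ unit cost 18 (adds 108)
shortest-cost path #7: 0→7→10→12→2→9→11 push 5 @ unit cost 22 (adds 110)
shortest-cost path #8: 0→4→13→10→12→2→9→11 push 1 @ unit cost 33 (adds 33)
shortest-cost path #9: 0→4→13→10→12→11 push 1 @ unit cost 36 (adds 36)
shortest-cost path #10: 0→7→4→13→10→12→11 push 1 @ unit cost 39 (adds 39)
total cost = 921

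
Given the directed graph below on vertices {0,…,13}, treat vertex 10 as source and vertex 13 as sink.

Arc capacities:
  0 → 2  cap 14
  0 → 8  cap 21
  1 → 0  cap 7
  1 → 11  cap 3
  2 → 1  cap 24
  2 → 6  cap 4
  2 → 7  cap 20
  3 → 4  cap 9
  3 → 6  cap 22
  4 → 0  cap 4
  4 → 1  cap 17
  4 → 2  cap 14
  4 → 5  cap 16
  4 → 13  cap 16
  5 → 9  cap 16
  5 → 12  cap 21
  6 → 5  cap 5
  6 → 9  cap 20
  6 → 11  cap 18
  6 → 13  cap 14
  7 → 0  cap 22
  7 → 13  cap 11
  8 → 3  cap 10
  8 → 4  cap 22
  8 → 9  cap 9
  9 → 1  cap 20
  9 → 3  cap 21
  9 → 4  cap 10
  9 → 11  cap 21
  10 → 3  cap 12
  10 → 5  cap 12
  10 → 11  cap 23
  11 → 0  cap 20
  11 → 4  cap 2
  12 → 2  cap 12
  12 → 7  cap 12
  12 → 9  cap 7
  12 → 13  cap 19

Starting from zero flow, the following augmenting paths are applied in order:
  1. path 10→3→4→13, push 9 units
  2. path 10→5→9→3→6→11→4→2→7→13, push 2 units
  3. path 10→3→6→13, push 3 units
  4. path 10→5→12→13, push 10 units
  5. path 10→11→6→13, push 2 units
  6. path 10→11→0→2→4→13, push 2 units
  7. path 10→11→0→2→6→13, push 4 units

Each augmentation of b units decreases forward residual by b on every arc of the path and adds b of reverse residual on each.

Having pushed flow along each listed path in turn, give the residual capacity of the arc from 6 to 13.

after path 1 (10→3→4→13, push 9): res(6,13)=14
after path 2 (10→5→9→3→6→11→4→2→7→13, push 2): res(6,13)=14
after path 3 (10→3→6→13, push 3): res(6,13)=11
after path 4 (10→5→12→13, push 10): res(6,13)=11
after path 5 (10→11→6→13, push 2): res(6,13)=9
after path 6 (10→11→0→2→4→13, push 2): res(6,13)=9
after path 7 (10→11→0→2→6→13, push 4): res(6,13)=5

Residual capacity of (6,13): 5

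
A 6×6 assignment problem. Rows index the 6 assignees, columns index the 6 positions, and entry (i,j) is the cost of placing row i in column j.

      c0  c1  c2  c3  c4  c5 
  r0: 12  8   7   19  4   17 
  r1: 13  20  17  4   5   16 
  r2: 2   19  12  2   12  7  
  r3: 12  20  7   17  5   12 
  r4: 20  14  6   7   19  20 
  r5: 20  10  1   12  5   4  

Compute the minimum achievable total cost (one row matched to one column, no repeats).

Minimum assignment cost: 29

optimal assignment: row0→col1 (cost 8), row1→col3 (cost 4), row2→col0 (cost 2), row3→col4 (cost 5), row4→col2 (cost 6), row5→col5 (cost 4)
total = 8 + 4 + 2 + 5 + 6 + 4 = 29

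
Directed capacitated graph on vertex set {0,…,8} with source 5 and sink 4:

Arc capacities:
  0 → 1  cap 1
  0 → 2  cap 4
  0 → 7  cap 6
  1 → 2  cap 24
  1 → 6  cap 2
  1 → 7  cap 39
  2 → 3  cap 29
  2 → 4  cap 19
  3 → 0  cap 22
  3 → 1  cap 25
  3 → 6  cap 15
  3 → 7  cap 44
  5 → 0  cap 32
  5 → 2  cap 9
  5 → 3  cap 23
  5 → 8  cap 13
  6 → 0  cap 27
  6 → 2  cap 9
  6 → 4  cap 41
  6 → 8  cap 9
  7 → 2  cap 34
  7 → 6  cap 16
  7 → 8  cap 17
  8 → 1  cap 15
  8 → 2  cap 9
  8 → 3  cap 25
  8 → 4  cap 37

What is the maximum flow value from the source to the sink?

augment #1: 5→2→4 bottleneck 9, total now 9
augment #2: 5→8→4 bottleneck 13, total now 22
augment #3: 5→0→2→4 bottleneck 4, total now 26
augment #4: 5→3→6→4 bottleneck 15, total now 41
augment #5: 5→0→1→2→4 bottleneck 1, total now 42
augment #6: 5→0→7→2→4 bottleneck 5, total now 47
augment #7: 5→0→7→6→4 bottleneck 1, total now 48
augment #8: 5→3→1→6→4 bottleneck 2, total now 50
augment #9: 5→3→7→6→4 bottleneck 6, total now 56

Maximum flow value: 56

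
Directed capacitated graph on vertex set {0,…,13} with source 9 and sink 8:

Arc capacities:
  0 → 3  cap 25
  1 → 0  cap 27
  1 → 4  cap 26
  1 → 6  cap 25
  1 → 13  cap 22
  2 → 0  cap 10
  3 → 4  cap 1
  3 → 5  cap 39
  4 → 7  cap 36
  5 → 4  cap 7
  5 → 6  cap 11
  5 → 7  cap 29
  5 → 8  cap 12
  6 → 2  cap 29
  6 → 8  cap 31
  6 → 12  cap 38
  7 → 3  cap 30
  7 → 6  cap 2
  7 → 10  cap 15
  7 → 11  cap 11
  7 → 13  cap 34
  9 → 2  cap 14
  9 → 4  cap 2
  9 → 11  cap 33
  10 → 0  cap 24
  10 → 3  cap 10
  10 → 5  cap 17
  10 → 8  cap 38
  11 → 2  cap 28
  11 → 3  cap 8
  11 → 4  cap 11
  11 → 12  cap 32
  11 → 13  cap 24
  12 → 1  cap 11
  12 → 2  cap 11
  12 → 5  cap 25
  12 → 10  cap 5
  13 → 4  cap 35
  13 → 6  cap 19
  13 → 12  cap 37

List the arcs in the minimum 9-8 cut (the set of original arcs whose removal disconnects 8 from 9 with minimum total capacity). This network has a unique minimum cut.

Min-cut arcs: {(2,0), (9,4), (9,11)} (total capacity 45)

augment #1: 9→4→7→6→8 push 2
augment #2: 9→11→3→5→8 push 8
augment #3: 9→11→12→5→8 push 4
augment #4: 9→11→12→10→8 push 5
augment #5: 9→11→13→6→8 push 16
augment #6: 9→2→0→3→5→6→8 push 10
max flow = 45; residual-reachable set from 9 gives S-side
cut edges (S→T): {(2,0), (9,4), (9,11)} total cap 45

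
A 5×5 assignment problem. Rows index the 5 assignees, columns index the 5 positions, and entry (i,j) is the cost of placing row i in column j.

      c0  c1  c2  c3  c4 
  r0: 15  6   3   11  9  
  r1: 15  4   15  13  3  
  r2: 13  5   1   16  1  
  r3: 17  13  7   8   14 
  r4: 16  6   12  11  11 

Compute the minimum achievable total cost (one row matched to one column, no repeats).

optimal assignment: row0→col2 (cost 3), row1→col1 (cost 4), row2→col4 (cost 1), row3→col3 (cost 8), row4→col0 (cost 16)
total = 3 + 4 + 1 + 8 + 16 = 32

Minimum assignment cost: 32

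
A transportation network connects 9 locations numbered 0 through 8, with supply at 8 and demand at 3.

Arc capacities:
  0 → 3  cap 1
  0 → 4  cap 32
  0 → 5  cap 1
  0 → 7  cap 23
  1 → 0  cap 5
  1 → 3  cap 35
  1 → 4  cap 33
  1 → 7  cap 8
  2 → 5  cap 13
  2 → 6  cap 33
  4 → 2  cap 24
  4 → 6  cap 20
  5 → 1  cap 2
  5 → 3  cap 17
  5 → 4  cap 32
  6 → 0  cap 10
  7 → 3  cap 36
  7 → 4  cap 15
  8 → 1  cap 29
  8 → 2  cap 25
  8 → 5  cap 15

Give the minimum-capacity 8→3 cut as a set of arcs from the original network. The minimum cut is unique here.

augment #1: 8→1→3 push 29
augment #2: 8→5→3 push 15
augment #3: 8→2→5→3 push 2
augment #4: 8→2→5→1→3 push 2
augment #5: 8→2→6→0→3 push 1
augment #6: 8→2→6→0→7→3 push 9
max flow = 58; residual-reachable set from 8 gives S-side
cut edges (S→T): {(5,1), (5,3), (6,0), (8,1)} total cap 58

Min-cut arcs: {(5,1), (5,3), (6,0), (8,1)} (total capacity 58)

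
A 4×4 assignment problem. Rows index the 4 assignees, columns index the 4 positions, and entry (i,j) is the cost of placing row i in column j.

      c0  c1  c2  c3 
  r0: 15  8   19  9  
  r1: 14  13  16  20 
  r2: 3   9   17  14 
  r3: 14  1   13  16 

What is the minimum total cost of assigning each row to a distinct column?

Minimum assignment cost: 29

optimal assignment: row0→col3 (cost 9), row1→col2 (cost 16), row2→col0 (cost 3), row3→col1 (cost 1)
total = 9 + 16 + 3 + 1 = 29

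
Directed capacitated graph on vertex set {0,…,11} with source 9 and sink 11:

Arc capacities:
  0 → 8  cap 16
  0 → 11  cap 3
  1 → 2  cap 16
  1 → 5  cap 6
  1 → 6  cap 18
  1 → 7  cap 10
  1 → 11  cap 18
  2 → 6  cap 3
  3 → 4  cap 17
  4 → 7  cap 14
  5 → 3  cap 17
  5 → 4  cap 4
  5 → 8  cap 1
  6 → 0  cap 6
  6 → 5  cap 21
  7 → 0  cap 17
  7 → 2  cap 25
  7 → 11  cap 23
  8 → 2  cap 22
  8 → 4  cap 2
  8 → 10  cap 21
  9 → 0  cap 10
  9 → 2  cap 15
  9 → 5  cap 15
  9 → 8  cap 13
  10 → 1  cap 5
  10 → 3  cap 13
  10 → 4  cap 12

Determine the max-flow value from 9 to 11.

Maximum flow value: 22

augment #1: 9→0→11 bottleneck 3, total now 3
augment #2: 9→5→4→7→11 bottleneck 4, total now 7
augment #3: 9→8→4→7→11 bottleneck 2, total now 9
augment #4: 9→8→10→1→11 bottleneck 5, total now 14
augment #5: 9→5→3→4→7→11 bottleneck 8, total now 22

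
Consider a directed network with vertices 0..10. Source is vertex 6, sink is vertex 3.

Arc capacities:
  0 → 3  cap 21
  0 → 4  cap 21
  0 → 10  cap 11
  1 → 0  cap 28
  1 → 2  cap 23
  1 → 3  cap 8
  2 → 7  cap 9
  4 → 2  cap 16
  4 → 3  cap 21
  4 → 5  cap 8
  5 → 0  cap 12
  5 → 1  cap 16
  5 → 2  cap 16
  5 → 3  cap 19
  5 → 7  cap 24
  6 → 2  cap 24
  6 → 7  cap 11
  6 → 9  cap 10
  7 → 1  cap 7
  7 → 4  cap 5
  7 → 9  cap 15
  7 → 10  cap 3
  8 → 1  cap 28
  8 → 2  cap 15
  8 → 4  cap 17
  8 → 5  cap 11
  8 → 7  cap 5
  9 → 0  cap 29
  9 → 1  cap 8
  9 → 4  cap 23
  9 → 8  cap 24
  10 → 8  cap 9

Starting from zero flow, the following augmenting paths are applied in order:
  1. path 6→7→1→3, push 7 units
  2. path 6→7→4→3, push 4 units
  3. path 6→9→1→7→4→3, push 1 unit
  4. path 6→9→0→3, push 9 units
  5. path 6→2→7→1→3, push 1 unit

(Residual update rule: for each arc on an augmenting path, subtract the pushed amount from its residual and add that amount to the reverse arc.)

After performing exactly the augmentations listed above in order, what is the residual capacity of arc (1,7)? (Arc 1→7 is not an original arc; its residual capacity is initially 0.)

Residual capacity of (1,7): 7

after path 1 (6→7→1→3, push 7): res(1,7)=7
after path 2 (6→7→4→3, push 4): res(1,7)=7
after path 3 (6→9→1→7→4→3, push 1): res(1,7)=6
after path 4 (6→9→0→3, push 9): res(1,7)=6
after path 5 (6→2→7→1→3, push 1): res(1,7)=7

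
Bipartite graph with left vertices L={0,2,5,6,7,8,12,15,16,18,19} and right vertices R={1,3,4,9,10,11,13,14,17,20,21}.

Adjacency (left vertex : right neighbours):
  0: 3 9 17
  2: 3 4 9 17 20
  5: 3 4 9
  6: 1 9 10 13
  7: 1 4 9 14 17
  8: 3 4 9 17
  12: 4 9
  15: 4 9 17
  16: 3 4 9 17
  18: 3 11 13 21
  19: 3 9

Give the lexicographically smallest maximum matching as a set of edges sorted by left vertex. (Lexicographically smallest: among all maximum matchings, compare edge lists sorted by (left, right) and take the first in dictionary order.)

Lex-smallest maximum matching: {(0,3), (2,20), (5,4), (6,1), (7,14), (8,9), (15,17), (18,11)}

|M| = 8 (so the lex-smallest maximum matching has 8 edges)
process left vertices in ascending order; for each, take the smallest-labelled available neighbour that still permits 8 edges overall, or leave it unmatched if none does
lex-smallest matching: {0-3, 2-20, 5-4, 6-1, 7-14, 8-9, 15-17, 18-11}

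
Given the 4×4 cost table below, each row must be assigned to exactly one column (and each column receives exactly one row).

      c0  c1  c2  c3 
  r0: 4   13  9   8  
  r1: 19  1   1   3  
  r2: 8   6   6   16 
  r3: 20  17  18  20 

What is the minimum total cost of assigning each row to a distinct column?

optimal assignment: row0→col0 (cost 4), row1→col3 (cost 3), row2→col2 (cost 6), row3→col1 (cost 17)
total = 4 + 3 + 6 + 17 = 30

Minimum assignment cost: 30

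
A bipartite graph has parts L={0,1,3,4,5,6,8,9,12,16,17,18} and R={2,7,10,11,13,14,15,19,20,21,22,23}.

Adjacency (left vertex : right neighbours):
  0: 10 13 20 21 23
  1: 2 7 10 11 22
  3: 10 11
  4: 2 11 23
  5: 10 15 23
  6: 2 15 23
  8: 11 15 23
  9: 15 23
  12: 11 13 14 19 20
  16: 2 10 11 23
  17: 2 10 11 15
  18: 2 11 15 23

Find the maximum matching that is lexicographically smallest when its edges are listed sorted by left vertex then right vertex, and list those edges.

|M| = 8 (so the lex-smallest maximum matching has 8 edges)
process left vertices in ascending order; for each, take the smallest-labelled available neighbour that still permits 8 edges overall, or leave it unmatched if none does
lex-smallest matching: {0-13, 1-7, 3-10, 4-2, 5-15, 6-23, 8-11, 12-14}

Lex-smallest maximum matching: {(0,13), (1,7), (3,10), (4,2), (5,15), (6,23), (8,11), (12,14)}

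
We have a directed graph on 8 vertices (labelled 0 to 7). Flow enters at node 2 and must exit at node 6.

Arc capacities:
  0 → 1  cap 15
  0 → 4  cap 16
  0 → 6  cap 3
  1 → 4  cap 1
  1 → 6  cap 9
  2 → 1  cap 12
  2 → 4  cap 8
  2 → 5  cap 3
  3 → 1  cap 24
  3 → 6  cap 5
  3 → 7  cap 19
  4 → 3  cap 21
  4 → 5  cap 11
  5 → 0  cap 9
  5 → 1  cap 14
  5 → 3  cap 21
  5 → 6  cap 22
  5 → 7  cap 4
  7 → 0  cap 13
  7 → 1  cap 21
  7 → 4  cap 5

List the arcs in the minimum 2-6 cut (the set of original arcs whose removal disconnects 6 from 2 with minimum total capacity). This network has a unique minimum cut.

augment #1: 2→1→6 push 9
augment #2: 2→5→6 push 3
augment #3: 2→4→3→6 push 5
augment #4: 2→4→5→6 push 3
augment #5: 2→1→4→5→6 push 1
max flow = 21; residual-reachable set from 2 gives S-side
cut edges (S→T): {(1,4), (1,6), (2,4), (2,5)} total cap 21

Min-cut arcs: {(1,4), (1,6), (2,4), (2,5)} (total capacity 21)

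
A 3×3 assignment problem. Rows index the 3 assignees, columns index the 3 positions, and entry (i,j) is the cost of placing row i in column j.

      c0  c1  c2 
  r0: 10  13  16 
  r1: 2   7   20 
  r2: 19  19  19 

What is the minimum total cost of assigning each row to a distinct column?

Minimum assignment cost: 34

optimal assignment: row0→col1 (cost 13), row1→col0 (cost 2), row2→col2 (cost 19)
total = 13 + 2 + 19 = 34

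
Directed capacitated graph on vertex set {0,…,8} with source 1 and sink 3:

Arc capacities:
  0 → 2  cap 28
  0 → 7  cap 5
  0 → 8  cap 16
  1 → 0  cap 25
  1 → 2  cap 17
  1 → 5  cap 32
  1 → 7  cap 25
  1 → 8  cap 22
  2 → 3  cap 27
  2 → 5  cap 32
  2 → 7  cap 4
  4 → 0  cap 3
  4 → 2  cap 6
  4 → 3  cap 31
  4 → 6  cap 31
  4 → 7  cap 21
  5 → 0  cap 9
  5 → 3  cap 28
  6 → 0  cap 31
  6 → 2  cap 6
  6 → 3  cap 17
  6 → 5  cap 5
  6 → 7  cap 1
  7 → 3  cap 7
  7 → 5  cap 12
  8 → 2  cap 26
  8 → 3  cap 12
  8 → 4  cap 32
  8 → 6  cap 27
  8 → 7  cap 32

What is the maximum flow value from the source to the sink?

Maximum flow value: 100

augment #1: 1→2→3 bottleneck 17, total now 17
augment #2: 1→5→3 bottleneck 28, total now 45
augment #3: 1→7→3 bottleneck 7, total now 52
augment #4: 1→8→3 bottleneck 12, total now 64
augment #5: 1→0→2→3 bottleneck 10, total now 74
augment #6: 1→8→4→3 bottleneck 10, total now 84
augment #7: 1→0→8→4→3 bottleneck 15, total now 99
augment #8: 1→5→0→8→4→3 bottleneck 1, total now 100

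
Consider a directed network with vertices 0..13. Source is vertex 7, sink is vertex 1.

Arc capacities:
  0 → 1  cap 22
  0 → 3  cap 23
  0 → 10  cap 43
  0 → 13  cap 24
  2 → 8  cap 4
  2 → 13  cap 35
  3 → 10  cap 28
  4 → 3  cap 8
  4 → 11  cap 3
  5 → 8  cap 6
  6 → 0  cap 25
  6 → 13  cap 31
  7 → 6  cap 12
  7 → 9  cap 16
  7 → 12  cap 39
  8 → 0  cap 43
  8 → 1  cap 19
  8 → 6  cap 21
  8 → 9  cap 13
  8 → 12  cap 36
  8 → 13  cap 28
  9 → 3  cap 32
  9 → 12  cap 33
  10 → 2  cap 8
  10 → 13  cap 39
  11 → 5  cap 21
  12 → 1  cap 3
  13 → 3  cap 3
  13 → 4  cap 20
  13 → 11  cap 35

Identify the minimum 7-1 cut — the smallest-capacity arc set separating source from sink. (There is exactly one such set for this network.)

augment #1: 7→12→1 push 3
augment #2: 7→6→0→1 push 12
augment #3: 7→9→3→10→2→8→1 push 4
augment #4: 7→9→3→10→13→11→5→8→1 push 6
max flow = 25; residual-reachable set from 7 gives S-side
cut edges (S→T): {(2,8), (5,8), (7,6), (12,1)} total cap 25

Min-cut arcs: {(2,8), (5,8), (7,6), (12,1)} (total capacity 25)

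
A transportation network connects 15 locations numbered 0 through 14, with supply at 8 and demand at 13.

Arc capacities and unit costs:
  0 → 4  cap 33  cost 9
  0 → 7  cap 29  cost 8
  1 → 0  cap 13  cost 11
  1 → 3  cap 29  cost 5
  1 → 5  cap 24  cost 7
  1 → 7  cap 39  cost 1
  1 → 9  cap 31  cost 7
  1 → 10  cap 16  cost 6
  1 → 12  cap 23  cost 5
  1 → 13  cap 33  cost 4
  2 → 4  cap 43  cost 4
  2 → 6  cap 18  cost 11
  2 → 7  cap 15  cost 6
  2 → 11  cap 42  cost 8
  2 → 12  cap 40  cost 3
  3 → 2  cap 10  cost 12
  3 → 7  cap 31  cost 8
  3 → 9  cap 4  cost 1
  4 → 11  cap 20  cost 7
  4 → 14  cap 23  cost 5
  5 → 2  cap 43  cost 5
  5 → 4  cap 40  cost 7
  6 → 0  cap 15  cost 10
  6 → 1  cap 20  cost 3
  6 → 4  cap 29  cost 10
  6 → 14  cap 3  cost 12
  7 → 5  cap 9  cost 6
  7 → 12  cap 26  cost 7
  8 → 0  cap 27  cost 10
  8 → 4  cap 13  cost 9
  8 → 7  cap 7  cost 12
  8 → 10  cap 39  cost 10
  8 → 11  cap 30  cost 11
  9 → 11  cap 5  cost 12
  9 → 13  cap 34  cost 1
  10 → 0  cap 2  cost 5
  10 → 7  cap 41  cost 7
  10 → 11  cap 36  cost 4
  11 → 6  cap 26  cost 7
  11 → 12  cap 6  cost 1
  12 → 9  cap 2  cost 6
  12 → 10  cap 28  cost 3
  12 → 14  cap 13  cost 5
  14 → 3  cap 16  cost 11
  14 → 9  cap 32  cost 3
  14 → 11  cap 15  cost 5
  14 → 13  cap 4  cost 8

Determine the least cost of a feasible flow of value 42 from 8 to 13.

shortest-cost path #1: 8→4→14→9→13 push 13 @ unit cost 18 (adds 234)
shortest-cost path #2: 8→11→12→9→13 push 2 @ unit cost 19 (adds 38)
shortest-cost path #3: 8→11→12→14→9→13 push 4 @ unit cost 21 (adds 84)
shortest-cost path #4: 8→11→6→1→13 push 20 @ unit cost 25 (adds 500)
shortest-cost path #5: 8→0→4→14→9→13 push 3 @ unit cost 28 (adds 84)
total cost = 940

Minimum cost for 42 units: 940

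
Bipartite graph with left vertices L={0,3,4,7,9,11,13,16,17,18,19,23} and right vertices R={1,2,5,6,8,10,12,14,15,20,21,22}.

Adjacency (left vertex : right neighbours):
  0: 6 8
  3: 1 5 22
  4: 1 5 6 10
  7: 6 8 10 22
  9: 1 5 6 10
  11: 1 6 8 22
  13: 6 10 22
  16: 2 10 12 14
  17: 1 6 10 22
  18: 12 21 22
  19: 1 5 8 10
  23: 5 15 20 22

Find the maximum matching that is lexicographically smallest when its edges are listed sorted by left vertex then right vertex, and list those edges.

|M| = 9 (so the lex-smallest maximum matching has 9 edges)
process left vertices in ascending order; for each, take the smallest-labelled available neighbour that still permits 9 edges overall, or leave it unmatched if none does
lex-smallest matching: {0-6, 3-1, 4-5, 7-8, 9-10, 11-22, 16-2, 18-12, 23-15}

Lex-smallest maximum matching: {(0,6), (3,1), (4,5), (7,8), (9,10), (11,22), (16,2), (18,12), (23,15)}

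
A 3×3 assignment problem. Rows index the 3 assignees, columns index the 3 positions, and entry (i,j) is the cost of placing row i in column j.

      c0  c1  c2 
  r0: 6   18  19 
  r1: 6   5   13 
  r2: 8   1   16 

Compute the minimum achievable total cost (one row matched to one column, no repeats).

Minimum assignment cost: 20

optimal assignment: row0→col0 (cost 6), row1→col2 (cost 13), row2→col1 (cost 1)
total = 6 + 13 + 1 = 20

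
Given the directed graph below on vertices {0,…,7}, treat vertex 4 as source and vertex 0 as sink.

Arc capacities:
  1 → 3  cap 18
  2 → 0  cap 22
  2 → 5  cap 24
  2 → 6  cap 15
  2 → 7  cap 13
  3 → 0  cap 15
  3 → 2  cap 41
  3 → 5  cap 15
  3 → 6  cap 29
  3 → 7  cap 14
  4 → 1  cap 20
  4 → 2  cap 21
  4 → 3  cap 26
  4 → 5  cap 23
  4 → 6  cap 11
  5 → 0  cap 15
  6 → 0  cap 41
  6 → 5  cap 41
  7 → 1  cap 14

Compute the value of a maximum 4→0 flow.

augment #1: 4→2→0 bottleneck 21, total now 21
augment #2: 4→3→0 bottleneck 15, total now 36
augment #3: 4→5→0 bottleneck 15, total now 51
augment #4: 4→6→0 bottleneck 11, total now 62
augment #5: 4→3→2→0 bottleneck 1, total now 63
augment #6: 4→3→6→0 bottleneck 10, total now 73
augment #7: 4→1→3→6→0 bottleneck 18, total now 91

Maximum flow value: 91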